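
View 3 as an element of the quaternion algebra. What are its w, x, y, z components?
3 + 0i + 0j + 0k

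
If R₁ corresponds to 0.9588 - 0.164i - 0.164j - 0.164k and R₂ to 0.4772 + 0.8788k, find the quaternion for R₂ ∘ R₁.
0.6017 + 0.0659i - 0.2224j + 0.7643k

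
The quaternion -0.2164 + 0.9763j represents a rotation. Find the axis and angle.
axis = (0, 1, 0), θ = 205°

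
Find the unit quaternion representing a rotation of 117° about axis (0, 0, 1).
0.5225 + 0.8526k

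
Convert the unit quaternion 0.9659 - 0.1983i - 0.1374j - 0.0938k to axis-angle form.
axis = (-0.7661, -0.5308, -0.3624), θ = π/6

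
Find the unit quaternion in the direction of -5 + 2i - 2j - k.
-0.8575 + 0.343i - 0.343j - 0.1715k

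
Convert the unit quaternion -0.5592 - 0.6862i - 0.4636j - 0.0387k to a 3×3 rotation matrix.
[[0.5672, 0.593, 0.5716], [0.6795, 0.0553, -0.7316], [-0.4654, 0.8033, -0.3716]]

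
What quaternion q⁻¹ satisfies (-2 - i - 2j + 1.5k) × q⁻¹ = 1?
-0.1778 + 0.0889i + 0.1778j - 0.1333k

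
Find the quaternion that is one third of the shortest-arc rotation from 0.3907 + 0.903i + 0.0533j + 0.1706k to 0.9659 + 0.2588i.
0.6481 + 0.7505i + 0.0385j + 0.1233k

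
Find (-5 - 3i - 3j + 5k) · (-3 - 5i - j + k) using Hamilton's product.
-8 + 36i - 8j - 32k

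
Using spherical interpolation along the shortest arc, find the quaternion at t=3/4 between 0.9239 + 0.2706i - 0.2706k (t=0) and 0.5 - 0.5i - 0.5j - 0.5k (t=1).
0.6919 - 0.3292i - 0.4114j - 0.4936k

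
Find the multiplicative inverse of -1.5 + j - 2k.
-0.2069 - 0.1379j + 0.2759k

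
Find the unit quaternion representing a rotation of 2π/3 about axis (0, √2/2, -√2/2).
0.5 + 0.6124j - 0.6124k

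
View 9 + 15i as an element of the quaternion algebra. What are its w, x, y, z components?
9 + 15i + 0j + 0k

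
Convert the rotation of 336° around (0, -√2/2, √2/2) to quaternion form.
-0.9781 - 0.147j + 0.147k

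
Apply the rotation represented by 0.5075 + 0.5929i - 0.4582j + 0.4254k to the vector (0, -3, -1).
(2.886, 1.187, -0.513)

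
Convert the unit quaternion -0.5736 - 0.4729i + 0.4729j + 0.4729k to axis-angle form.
axis = (-√3/3, √3/3, √3/3), θ = 250°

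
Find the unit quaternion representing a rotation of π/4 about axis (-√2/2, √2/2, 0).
0.9239 - 0.2706i + 0.2706j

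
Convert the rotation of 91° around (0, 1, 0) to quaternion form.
0.7009 + 0.7133j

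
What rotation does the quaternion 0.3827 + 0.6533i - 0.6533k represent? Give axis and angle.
axis = (√2/2, 0, -√2/2), θ = 3π/4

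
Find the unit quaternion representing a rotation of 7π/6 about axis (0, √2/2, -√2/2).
-0.2588 + 0.683j - 0.683k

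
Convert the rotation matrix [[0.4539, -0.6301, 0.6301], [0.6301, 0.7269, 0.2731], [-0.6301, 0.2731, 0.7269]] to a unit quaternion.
0.8526 + 0.3695j + 0.3695k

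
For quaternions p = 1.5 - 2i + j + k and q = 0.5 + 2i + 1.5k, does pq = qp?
No: pq = 3.25 + 3.5i + 5.5j + 0.75k ≠ 3.25 + 0.5i - 4.5j + 4.75k = qp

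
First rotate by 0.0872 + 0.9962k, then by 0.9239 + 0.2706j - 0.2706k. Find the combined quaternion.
0.3501 + 0.2696i + 0.0236j + 0.8968k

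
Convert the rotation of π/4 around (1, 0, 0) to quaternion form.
0.9239 + 0.3827i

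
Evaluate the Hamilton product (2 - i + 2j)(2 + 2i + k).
6 + 4i + 5j - 2k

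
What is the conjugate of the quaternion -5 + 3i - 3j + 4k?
-5 - 3i + 3j - 4k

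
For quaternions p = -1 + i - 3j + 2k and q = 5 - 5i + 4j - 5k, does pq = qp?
No: pq = 22 + 17i - 24j + 4k ≠ 22 + 3i - 14j + 26k = qp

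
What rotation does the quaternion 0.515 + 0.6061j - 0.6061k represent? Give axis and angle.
axis = (0, √2/2, -√2/2), θ = 118°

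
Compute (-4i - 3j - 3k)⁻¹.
0.1176i + 0.0882j + 0.0882k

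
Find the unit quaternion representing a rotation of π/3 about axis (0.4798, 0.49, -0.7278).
0.866 + 0.2399i + 0.245j - 0.3639k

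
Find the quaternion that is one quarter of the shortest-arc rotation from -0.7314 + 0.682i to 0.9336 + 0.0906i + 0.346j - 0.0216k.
-0.8495 + 0.5183i - 0.0986j + 0.0062k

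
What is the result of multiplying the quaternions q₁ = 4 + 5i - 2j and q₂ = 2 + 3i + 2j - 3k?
-3 + 28i + 19j + 4k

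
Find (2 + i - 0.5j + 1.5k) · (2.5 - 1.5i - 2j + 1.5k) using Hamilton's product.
3.25 + 1.75i - 9j + 4k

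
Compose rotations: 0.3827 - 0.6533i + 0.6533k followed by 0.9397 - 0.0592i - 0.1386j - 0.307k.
0.5215 - 0.7271i + 0.1862j + 0.4059k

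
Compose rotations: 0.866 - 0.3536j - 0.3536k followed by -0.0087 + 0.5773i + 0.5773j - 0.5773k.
-0.0075 + 0.0917i + 0.7072j - 0.701k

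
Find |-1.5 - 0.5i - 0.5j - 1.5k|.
√5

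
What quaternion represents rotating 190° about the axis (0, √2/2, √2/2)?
-0.0872 + 0.7044j + 0.7044k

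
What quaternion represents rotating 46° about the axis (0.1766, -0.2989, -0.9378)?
0.9205 + 0.069i - 0.1168j - 0.3664k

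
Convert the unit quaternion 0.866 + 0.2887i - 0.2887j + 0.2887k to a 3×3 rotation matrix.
[[0.6666, -0.6667, -0.3333], [0.3333, 0.6666, -0.6667], [0.6667, 0.3333, 0.6666]]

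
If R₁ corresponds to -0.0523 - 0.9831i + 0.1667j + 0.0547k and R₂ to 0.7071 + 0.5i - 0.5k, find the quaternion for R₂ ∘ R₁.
0.4819 - 0.638i + 0.5821j + 0.1482k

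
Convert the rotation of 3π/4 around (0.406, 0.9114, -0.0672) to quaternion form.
0.3827 + 0.3751i + 0.842j - 0.0621k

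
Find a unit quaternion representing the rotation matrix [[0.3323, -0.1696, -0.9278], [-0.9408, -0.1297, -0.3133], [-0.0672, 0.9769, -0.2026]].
0.5 + 0.6451i - 0.4303j - 0.3856k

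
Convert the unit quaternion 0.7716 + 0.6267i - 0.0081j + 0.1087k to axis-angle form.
axis = (0.9852, -0.0127, 0.1709), θ = 79°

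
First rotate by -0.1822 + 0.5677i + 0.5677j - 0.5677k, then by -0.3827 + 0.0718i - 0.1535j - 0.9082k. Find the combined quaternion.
-0.3995 + 0.3724i - 0.6641j + 0.5106k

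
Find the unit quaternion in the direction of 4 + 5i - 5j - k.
0.4887 + 0.6108i - 0.6108j - 0.1222k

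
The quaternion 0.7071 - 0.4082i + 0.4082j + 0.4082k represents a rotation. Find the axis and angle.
axis = (-√3/3, √3/3, √3/3), θ = π/2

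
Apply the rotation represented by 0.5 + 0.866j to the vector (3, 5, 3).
(1.098, 5, -4.098)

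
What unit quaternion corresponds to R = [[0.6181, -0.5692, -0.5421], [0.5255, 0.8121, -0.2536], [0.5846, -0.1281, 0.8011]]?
0.8988 + 0.0349i - 0.3134j + 0.3045k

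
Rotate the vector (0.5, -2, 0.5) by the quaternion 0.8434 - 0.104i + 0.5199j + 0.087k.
(1.161, -1.774, -0.059)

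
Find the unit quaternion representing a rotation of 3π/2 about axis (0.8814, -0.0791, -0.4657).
-0.7071 + 0.6232i - 0.0559j - 0.3293k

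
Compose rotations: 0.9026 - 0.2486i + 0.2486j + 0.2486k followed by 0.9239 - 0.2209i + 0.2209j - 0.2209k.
0.779 - 0.3192i + 0.5389j + 0.0303k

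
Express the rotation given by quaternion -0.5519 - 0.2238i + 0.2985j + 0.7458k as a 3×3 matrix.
[[-0.2906, 0.6896, -0.6633], [-0.9568, -0.2126, 0.1982], [-0.0043, 0.6923, 0.7216]]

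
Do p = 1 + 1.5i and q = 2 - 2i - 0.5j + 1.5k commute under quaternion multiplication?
No: pq = 5 + i - 2.75j + 0.75k ≠ 5 + i + 1.75j + 2.25k = qp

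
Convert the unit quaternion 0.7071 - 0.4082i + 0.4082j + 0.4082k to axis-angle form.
axis = (-√3/3, √3/3, √3/3), θ = π/2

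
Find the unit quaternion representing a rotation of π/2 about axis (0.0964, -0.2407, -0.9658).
0.7071 + 0.0682i - 0.1702j - 0.6829k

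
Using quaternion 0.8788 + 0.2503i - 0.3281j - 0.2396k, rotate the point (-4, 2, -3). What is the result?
(-0.076, 4.709, -2.611)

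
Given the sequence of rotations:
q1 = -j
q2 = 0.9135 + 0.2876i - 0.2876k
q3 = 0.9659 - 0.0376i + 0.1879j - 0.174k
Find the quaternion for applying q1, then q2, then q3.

q2 · q1 = -0.2876i - 0.9135j - 0.2876k
q3 · q2 · q1 = 0.1108 - 0.4908i - 0.8431j - 0.1894k
0.1108 - 0.4908i - 0.8431j - 0.1894k


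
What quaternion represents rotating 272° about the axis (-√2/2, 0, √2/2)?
-0.7193 - 0.4912i + 0.4912k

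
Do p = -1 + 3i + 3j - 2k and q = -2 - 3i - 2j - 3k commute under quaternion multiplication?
No: pq = 11 - 16i + 11j + 10k ≠ 11 + 10i - 19j + 4k = qp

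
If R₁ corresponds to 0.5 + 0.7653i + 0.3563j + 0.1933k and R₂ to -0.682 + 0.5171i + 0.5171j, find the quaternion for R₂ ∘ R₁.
-0.921 - 0.1634i - 0.0844j - 0.3433k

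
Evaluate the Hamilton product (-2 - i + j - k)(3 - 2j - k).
-5 - 6i + 6j + k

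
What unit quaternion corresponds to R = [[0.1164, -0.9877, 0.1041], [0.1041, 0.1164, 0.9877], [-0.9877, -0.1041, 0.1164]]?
0.5808 - 0.47i + 0.47j + 0.47k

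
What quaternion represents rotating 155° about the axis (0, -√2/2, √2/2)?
0.2164 - 0.6903j + 0.6903k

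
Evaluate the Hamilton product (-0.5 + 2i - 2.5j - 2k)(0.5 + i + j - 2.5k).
-4.75 + 8.75i + 1.25j + 4.75k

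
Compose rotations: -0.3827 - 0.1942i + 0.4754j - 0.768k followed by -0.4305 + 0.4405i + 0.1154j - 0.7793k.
-0.4031 + 0.1969i + 0.2408j + 0.8607k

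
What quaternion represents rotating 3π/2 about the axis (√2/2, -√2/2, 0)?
-0.7071 + 0.5i - 0.5j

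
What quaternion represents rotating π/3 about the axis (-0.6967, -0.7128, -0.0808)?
0.866 - 0.3483i - 0.3564j - 0.0404k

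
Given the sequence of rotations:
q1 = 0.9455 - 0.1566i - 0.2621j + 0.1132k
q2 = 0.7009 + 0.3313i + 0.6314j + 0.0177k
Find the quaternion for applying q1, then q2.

q2 · q1 = 0.8781 + 0.2796i + 0.373j + 0.1081k
0.8781 + 0.2796i + 0.373j + 0.1081k


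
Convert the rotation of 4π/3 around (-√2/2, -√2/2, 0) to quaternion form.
-0.5 - 0.6124i - 0.6124j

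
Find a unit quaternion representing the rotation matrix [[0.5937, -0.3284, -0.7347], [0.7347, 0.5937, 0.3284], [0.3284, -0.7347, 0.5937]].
0.8338 - 0.3187i - 0.3187j + 0.3187k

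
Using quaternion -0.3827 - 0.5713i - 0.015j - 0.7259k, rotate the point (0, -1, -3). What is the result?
(-1.984, 1.953, -1.499)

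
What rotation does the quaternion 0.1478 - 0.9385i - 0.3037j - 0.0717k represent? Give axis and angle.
axis = (-0.9489, -0.3071, -0.0725), θ = 163°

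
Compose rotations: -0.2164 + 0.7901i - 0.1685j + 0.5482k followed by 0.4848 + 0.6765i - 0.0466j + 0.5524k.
-0.9501 + 0.3042i - 0.006j + 0.0691k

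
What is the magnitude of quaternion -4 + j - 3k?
√26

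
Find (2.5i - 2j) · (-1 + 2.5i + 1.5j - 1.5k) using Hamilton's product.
-3.25 + 0.5i + 5.75j + 8.75k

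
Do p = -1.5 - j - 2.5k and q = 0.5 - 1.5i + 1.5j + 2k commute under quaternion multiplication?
No: pq = 5.75 + 4i + j - 5.75k ≠ 5.75 + 0.5i - 6.5j - 2.75k = qp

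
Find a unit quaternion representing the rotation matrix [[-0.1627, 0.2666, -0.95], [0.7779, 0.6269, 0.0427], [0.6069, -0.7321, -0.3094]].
0.5373 - 0.3605i - 0.7244j + 0.2379k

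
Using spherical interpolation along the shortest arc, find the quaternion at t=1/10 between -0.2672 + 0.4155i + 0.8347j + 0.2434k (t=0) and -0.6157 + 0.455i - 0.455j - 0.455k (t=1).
-0.1704 + 0.3374i + 0.8753j + 0.3017k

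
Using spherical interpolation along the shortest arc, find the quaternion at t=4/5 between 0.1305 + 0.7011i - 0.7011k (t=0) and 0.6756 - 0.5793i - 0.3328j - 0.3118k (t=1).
-0.589 + 0.742i + 0.3089j + 0.085k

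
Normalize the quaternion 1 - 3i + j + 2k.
0.2582 - 0.7746i + 0.2582j + 0.5164k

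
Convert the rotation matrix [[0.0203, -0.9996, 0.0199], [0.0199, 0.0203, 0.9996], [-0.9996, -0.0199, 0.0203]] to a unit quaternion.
0.515 - 0.4949i + 0.4949j + 0.4949k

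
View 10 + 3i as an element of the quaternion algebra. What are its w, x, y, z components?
10 + 3i + 0j + 0k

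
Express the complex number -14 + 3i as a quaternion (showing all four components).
-14 + 3i + 0j + 0k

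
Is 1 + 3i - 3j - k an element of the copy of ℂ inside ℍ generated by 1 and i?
No. The quaternion 1 + 3i - 3j - k has j-coefficient y = -3 and k-coefficient z = -1, not both zero, so it does not lie in the complex subalgebra spanned by 1 and i.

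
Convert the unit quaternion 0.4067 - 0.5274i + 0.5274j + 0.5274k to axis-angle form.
axis = (-√3/3, √3/3, √3/3), θ = 132°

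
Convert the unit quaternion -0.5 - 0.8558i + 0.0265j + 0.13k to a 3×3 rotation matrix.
[[0.9648, 0.0846, -0.249], [-0.1754, -0.4986, -0.8489], [-0.196, 0.8627, -0.4662]]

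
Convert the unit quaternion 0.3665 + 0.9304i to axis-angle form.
axis = (1, 0, 0), θ = 137°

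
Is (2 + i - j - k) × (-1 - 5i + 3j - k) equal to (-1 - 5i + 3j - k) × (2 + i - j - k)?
No: pq = 5 - 7i + 13j - 3k ≠ 5 - 15i + j + k = qp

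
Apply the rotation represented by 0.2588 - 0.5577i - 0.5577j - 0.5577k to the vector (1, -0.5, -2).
(-1.366, -1.366, 1.232)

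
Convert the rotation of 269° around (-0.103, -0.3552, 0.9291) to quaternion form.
-0.7009 - 0.0735i - 0.2533j + 0.6627k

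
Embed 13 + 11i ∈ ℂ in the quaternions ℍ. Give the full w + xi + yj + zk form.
13 + 11i + 0j + 0k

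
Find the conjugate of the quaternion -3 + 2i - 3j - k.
-3 - 2i + 3j + k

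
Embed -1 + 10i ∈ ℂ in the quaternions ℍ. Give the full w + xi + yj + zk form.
-1 + 10i + 0j + 0k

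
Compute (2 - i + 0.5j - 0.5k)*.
2 + i - 0.5j + 0.5k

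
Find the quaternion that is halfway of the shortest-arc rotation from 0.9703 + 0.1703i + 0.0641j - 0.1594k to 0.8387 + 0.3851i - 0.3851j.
0.9393 + 0.2884i - 0.1667j - 0.0828k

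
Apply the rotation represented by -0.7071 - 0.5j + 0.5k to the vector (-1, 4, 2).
(4.243, 1.707, -0.293)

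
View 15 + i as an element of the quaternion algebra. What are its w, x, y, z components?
15 + i + 0j + 0k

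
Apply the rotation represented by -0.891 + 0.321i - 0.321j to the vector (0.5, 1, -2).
(-0.953, -0.453, -2.034)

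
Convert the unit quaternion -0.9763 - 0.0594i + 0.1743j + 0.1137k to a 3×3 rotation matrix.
[[0.9134, 0.2013, -0.3538], [-0.2427, 0.9671, -0.0763], [0.3268, 0.1556, 0.9322]]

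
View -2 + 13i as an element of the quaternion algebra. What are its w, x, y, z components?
-2 + 13i + 0j + 0k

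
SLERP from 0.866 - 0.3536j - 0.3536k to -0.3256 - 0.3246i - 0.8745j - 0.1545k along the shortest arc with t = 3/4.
0.0224 - 0.2927i - 0.9175j - 0.2683k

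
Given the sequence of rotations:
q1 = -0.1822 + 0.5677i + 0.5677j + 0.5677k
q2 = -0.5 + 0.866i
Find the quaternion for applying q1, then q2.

q2 · q1 = -0.4005 - 0.4416i - 0.7755j + 0.2078k
-0.4005 - 0.4416i - 0.7755j + 0.2078k


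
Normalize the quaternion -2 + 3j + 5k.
-0.3244 + 0.4867j + 0.8111k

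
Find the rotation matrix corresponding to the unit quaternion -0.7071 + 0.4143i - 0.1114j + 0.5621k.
[[0.3433, 0.7026, 0.6233], [-0.8872, 0.0248, 0.4607], [0.3082, -0.7111, 0.6319]]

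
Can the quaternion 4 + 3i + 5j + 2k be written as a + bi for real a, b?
No. The quaternion 4 + 3i + 5j + 2k has j-coefficient y = 5 and k-coefficient z = 2, not both zero, so it does not lie in the complex subalgebra spanned by 1 and i.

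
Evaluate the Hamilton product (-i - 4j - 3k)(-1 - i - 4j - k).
-20 - 7i + 6j + 3k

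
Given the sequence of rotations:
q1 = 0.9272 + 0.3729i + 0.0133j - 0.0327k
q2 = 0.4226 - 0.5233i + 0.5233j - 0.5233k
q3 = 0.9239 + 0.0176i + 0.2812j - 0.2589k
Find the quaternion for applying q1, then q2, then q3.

q2 · q1 = 0.5629 - 0.3378i + 0.2786j - 0.7011k
q3 · q2 · q1 = 0.2662 - 0.4272i + 0.5155j - 0.6936k
0.2662 - 0.4272i + 0.5155j - 0.6936k


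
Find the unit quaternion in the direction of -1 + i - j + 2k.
-0.378 + 0.378i - 0.378j + 0.7559k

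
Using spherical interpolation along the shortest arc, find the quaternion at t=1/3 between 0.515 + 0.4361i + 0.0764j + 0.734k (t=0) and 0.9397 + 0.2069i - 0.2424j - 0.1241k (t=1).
0.7621 + 0.4095i - 0.0399j + 0.5k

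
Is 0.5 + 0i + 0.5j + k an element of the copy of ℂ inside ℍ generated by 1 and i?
No. The quaternion 0.5 + 0.5j + k has j-coefficient y = 0.5 and k-coefficient z = 1, not both zero, so it does not lie in the complex subalgebra spanned by 1 and i.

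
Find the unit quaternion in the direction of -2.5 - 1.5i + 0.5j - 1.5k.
-0.7538 - 0.4523i + 0.1508j - 0.4523k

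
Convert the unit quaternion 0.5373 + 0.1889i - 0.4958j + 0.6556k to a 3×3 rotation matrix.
[[-0.3513, -0.8918, -0.2851], [0.5172, 0.069, -0.8531], [0.7805, -0.4471, 0.437]]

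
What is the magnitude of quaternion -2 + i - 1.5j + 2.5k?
3.674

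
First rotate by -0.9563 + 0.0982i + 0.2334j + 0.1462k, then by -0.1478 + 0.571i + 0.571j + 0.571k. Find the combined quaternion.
-0.1315 - 0.6104i - 0.608j - 0.4905k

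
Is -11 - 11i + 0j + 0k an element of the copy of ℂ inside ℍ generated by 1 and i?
Yes. The quaternion -11 - 11i has j- and k-coefficients y = z = 0, so it lies in the complex subalgebra spanned by 1 and i.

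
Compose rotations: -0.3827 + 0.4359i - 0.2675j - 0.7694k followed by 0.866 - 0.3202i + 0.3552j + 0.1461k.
0.0156 + 0.2658i - 0.5503j - 0.7914k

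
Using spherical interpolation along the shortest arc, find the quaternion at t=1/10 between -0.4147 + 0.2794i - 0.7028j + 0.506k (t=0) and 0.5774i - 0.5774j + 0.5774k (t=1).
-0.3767 + 0.3144i - 0.699j + 0.5202k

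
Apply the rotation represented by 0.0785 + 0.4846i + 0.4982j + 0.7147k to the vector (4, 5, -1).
(-0.99, -0.712, 6.365)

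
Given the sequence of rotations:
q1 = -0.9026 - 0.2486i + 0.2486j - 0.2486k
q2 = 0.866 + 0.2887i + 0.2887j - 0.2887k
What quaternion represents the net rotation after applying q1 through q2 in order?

q2 · q1 = -0.8534 - 0.4759i + 0.0982j + 0.1888k
-0.8534 - 0.4759i + 0.0982j + 0.1888k


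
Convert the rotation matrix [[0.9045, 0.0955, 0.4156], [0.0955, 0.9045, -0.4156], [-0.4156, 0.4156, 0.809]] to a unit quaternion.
0.9511 + 0.2185i + 0.2185j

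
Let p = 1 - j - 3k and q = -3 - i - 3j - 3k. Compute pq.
-15 - 7i + 3j + 5k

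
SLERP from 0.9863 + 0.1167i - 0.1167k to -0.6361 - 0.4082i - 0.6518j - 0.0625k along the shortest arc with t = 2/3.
0.8197 + 0.3345i + 0.4649j + 0.0013k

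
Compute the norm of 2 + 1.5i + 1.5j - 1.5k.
3.279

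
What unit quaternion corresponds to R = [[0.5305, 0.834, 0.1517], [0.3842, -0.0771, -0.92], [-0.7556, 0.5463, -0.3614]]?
0.5225 + 0.7016i + 0.4341j - 0.2152k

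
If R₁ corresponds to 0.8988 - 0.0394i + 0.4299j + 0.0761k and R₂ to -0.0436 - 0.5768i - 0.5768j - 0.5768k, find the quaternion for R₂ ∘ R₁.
0.2299 - 0.3126i - 0.4706j - 0.7924k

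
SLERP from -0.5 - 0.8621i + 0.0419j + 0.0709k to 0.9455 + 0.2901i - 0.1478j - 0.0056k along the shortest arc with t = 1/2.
-0.7772 - 0.6195i + 0.102j + 0.0411k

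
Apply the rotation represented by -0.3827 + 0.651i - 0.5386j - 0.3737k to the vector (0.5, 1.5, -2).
(-1.262, -2.2, 0.263)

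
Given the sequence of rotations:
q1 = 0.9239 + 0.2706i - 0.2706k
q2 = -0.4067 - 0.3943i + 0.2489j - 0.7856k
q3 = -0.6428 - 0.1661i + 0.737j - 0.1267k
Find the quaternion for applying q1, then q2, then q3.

q2 · q1 = -0.4816 - 0.5417i - 0.0893j - 0.6831k
q3 · q2 · q1 = 0.1989 - 0.0866i - 0.3424j + 0.9142k
0.1989 - 0.0866i - 0.3424j + 0.9142k


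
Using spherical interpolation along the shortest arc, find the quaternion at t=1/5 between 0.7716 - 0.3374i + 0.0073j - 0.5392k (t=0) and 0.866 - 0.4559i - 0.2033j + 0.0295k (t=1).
0.8177 - 0.3741i - 0.0374j - 0.4359k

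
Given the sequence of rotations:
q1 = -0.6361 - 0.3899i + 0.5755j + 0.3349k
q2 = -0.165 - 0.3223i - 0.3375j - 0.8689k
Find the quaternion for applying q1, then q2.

q2 · q1 = 0.4645 + 0.6564i + 0.5664j + 0.1804k
0.4645 + 0.6564i + 0.5664j + 0.1804k


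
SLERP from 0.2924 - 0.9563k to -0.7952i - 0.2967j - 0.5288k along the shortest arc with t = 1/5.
0.2507 - 0.1905i - 0.0711j - 0.9465k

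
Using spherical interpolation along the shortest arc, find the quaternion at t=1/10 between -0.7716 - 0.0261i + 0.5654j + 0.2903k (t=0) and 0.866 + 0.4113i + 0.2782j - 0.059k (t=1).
-0.8212 - 0.0731i + 0.4934j + 0.2773k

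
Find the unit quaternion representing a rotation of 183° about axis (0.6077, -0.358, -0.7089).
-0.0262 + 0.6075i - 0.3579j - 0.7087k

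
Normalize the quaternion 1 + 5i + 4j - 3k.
0.14 + 0.7001i + 0.5601j - 0.4201k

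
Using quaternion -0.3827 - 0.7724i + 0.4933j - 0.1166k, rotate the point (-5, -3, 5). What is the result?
(-0.864, 0.494, -7.616)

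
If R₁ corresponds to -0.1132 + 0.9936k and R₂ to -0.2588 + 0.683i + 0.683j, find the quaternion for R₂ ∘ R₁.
0.0293 + 0.6013i - 0.7559j - 0.2571k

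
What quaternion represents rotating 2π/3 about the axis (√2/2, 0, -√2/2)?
0.5 + 0.6124i - 0.6124k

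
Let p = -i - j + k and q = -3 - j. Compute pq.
-1 + 4i + 3j - 2k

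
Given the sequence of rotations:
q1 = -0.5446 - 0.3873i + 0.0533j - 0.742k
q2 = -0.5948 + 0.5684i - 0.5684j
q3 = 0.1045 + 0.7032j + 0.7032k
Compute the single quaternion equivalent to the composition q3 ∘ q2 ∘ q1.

q2 · q1 = 0.5744 + 0.3426i + 0.6996j + 0.2515k
q3 · q2 · q1 = -0.6088 - 0.2793i + 0.7179j + 0.1893k
-0.6088 - 0.2793i + 0.7179j + 0.1893k


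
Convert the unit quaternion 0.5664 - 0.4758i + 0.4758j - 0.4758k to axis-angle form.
axis = (-√3/3, √3/3, -√3/3), θ = 111°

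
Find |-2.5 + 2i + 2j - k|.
3.905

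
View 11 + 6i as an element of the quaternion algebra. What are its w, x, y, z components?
11 + 6i + 0j + 0k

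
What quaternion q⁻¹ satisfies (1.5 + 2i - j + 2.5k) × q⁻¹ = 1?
0.1111 - 0.1481i + 0.0741j - 0.1852k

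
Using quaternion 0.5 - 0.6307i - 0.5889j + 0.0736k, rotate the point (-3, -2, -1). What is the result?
(-1.543, -3.381, 0.436)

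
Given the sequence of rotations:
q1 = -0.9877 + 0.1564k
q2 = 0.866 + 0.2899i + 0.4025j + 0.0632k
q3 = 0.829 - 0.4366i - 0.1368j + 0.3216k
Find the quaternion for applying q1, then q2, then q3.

q2 · q1 = -0.8652 - 0.2234i - 0.4429j + 0.073k
q3 · q2 · q1 = -0.8989 + 0.325i - 0.2888j - 0.0549k
-0.8989 + 0.325i - 0.2888j - 0.0549k


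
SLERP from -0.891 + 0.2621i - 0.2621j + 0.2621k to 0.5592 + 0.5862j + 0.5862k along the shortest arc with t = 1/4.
-0.895 + 0.2141i - 0.3894j + 0.0388k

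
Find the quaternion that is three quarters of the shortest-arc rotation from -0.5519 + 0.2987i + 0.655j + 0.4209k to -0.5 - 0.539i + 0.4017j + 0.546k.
-0.5579 - 0.3455i + 0.5088j + 0.5572k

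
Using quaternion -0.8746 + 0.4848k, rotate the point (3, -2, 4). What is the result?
(-0.106, -3.604, 4)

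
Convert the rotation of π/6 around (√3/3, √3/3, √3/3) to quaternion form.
0.9659 + 0.1494i + 0.1494j + 0.1494k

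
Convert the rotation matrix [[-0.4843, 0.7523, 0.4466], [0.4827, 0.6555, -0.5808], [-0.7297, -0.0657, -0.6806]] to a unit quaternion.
0.3502 + 0.3677i + 0.8397j - 0.1925k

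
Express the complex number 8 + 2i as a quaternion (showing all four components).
8 + 2i + 0j + 0k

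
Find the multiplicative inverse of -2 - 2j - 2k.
-0.1667 + 0.1667j + 0.1667k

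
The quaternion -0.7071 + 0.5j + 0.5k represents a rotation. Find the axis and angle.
axis = (0, √2/2, √2/2), θ = 3π/2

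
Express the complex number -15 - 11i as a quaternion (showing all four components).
-15 - 11i + 0j + 0k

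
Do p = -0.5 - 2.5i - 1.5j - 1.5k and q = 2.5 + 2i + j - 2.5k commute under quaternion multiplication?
No: pq = 1.5 - 2i - 13.5j - 2k ≠ 1.5 - 12.5i + 5j - 3k = qp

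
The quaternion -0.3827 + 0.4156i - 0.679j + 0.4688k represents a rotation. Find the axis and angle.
axis = (0.4498, -0.735, 0.5074), θ = 5π/4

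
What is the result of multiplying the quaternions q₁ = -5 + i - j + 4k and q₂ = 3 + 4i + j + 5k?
-38 - 26i + 3j - 8k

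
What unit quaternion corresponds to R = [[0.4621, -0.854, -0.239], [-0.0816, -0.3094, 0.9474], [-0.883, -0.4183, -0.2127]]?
-0.4848 + 0.7043i - 0.3321j - 0.3983k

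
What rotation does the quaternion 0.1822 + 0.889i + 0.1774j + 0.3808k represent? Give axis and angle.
axis = (0.9041, 0.1804, 0.3873), θ = 159°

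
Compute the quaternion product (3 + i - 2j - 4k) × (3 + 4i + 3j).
11 + 27i - 13j - k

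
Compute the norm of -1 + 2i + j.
√6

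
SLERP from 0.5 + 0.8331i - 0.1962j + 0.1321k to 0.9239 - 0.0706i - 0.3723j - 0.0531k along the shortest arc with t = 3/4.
0.9104 + 0.1942i - 0.3653j - 0.0036k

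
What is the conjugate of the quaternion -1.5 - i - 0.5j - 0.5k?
-1.5 + i + 0.5j + 0.5k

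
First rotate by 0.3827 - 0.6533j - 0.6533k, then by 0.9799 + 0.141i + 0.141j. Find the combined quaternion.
0.4671 - 0.0382i - 0.4941j - 0.7323k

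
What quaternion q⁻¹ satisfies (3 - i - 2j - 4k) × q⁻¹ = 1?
0.1 + 0.0333i + 0.0667j + 0.1333k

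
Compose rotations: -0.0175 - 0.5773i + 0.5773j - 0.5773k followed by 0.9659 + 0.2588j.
-0.1663 - 0.707i + 0.5531j - 0.4082k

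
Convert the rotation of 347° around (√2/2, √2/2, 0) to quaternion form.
-0.9936 + 0.08i + 0.08j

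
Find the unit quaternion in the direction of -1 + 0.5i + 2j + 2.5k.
-0.2949 + 0.1474i + 0.5898j + 0.7372k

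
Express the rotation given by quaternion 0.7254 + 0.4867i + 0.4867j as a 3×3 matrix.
[[0.5262, 0.4738, 0.7061], [0.4738, 0.5262, -0.7061], [-0.7061, 0.7061, 0.0525]]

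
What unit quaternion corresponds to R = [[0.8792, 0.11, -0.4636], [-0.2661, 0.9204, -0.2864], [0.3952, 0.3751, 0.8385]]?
0.9537 + 0.1734i - 0.2251j - 0.0986k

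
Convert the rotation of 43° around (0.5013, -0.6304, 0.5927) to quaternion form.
0.9304 + 0.1837i - 0.231j + 0.2172k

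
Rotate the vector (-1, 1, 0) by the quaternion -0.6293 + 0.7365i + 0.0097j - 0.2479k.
(-1.175, -0.534, -0.579)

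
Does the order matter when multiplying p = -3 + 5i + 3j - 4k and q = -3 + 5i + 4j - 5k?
Yes: pq = -48 - 29i - 16j + 32k ≠ -48 - 31i - 26j + 22k = qp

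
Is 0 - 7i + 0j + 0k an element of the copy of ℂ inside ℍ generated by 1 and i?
Yes. The quaternion -7i has j- and k-coefficients y = z = 0, so it lies in the complex subalgebra spanned by 1 and i.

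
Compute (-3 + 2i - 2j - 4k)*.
-3 - 2i + 2j + 4k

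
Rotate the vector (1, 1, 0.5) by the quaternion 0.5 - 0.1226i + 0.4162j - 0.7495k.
(0.477, -1.256, -0.667)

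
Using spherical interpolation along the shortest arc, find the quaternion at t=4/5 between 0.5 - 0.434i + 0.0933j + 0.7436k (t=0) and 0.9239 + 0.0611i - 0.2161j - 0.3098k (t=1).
0.9803 - 0.0651i - 0.1708j - 0.0752k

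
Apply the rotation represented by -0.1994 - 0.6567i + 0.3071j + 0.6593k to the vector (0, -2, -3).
(3.246, 1.035, -1.18)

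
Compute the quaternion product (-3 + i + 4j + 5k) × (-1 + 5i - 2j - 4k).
26 - 22i + 31j - 15k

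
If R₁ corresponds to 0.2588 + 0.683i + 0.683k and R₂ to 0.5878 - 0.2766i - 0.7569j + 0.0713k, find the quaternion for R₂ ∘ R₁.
0.2923 - 0.1871i + 0.0417j + 0.9369k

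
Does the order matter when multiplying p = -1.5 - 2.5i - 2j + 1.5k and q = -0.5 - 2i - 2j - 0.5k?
Yes: pq = -7.5 + 8.25i - 0.25j + k ≠ -7.5 + 0.25i + 8.25j - k = qp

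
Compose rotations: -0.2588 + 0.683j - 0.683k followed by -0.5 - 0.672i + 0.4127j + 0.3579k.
0.092 - 0.3524i - 0.9073j - 0.2101k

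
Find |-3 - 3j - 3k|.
√27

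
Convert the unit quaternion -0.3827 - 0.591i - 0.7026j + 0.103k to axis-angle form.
axis = (-0.6397, -0.7605, 0.1115), θ = 5π/4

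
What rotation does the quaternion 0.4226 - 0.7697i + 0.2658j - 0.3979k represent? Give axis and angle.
axis = (-0.8493, 0.2933, -0.439), θ = 130°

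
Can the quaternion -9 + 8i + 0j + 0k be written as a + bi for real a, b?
Yes. The quaternion -9 + 8i has j- and k-coefficients y = z = 0, so it lies in the complex subalgebra spanned by 1 and i.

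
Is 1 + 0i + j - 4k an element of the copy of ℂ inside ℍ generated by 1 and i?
No. The quaternion 1 + j - 4k has j-coefficient y = 1 and k-coefficient z = -4, not both zero, so it does not lie in the complex subalgebra spanned by 1 and i.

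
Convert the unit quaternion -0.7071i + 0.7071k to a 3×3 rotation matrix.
[[0, 0, -1], [0, -1, 0], [-1, 0, 0]]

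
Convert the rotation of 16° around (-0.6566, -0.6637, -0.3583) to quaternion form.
0.9903 - 0.0914i - 0.0924j - 0.0499k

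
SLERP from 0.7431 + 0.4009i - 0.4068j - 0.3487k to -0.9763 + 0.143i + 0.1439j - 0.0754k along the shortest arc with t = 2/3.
0.964 + 0.0458i - 0.2511j - 0.0745k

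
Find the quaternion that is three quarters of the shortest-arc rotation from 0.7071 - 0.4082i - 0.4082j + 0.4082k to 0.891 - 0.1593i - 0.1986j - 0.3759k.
0.912 - 0.2433i - 0.2746j - 0.1836k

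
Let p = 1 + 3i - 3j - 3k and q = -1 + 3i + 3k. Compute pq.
-1 - 9i - 15j + 15k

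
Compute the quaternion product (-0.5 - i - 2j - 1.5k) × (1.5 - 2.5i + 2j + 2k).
3.75 - 1.25i + 1.75j - 10.25k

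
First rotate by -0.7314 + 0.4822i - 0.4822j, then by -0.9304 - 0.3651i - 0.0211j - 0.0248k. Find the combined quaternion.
0.8464 - 0.1936i + 0.4521j + 0.2044k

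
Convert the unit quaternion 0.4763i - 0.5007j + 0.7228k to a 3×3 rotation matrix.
[[-0.5463, -0.477, 0.6885], [-0.477, -0.4986, -0.7238], [0.6885, -0.7238, 0.0449]]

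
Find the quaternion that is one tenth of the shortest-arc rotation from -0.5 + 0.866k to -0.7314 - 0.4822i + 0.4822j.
-0.5668 - 0.0618i + 0.0618j + 0.8192k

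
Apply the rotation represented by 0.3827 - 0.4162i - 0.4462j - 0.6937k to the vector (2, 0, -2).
(-1.193, -2.194, 1.327)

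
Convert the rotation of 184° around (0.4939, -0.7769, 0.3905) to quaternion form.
-0.0349 + 0.4936i - 0.7764j + 0.3903k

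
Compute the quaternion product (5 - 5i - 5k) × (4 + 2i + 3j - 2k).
20 + 5i - 5j - 45k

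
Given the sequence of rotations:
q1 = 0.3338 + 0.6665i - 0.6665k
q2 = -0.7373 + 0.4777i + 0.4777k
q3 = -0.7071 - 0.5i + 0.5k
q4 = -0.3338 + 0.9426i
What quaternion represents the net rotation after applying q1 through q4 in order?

q2 · q1 = -0.2461 - 0.332i + 0.6368j + 0.6509k
q3 · q2 · q1 = -0.3174 + 0.0394i - 0.2908j - 0.9017k
q4 · q3 · q2 · q1 = 0.0688 - 0.3123i + 0.947j + 0.0269k
0.0688 - 0.3123i + 0.947j + 0.0269k


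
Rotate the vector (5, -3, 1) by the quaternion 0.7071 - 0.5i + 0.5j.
(4.707, -3.293, -1.414)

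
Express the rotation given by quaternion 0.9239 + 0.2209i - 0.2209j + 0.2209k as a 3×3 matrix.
[[0.8048, -0.5058, -0.3106], [0.3106, 0.8048, -0.5058], [0.5058, 0.3106, 0.8048]]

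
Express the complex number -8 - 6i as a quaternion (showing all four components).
-8 - 6i + 0j + 0k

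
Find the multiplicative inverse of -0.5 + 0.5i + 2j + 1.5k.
-0.0741 - 0.0741i - 0.2963j - 0.2222k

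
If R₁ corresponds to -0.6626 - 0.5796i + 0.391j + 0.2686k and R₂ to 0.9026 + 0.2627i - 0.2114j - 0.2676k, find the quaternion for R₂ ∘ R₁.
-0.2913 - 0.6494i + 0.5775j + 0.3999k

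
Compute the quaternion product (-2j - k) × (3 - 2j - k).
-5 - 6j - 3k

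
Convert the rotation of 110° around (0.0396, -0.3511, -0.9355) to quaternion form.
0.5736 + 0.0324i - 0.2876j - 0.7663k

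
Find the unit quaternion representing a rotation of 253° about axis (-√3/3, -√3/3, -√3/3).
-0.5948 - 0.4641i - 0.4641j - 0.4641k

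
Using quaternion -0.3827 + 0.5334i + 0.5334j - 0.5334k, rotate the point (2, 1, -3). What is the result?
(2.817, 2.299, -0.885)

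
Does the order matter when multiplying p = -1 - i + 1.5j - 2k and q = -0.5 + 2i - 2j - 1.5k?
Yes: pq = 2.5 - 7.75i - 4.25j + 1.5k ≠ 2.5 + 4.75i + 6.75j + 3.5k = qp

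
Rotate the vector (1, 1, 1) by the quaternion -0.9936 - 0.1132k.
(0.749, 1.199, 1)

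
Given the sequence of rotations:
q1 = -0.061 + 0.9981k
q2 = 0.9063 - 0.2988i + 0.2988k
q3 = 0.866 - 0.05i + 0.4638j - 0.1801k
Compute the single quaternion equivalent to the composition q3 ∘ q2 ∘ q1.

q2 · q1 = -0.3535 + 0.0182i + 0.2982j + 0.8864k
q3 · q2 · q1 = -0.2839 + 0.4983i + 0.1353j + 0.8079k
-0.2839 + 0.4983i + 0.1353j + 0.8079k


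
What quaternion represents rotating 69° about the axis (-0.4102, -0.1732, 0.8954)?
0.8241 - 0.2323i - 0.0981j + 0.5072k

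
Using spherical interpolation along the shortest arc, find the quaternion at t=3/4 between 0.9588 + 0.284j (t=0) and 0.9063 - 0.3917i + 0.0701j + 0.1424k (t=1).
0.9396 - 0.2987i + 0.127j + 0.1086k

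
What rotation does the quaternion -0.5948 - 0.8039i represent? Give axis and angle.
axis = (-1, 0, 0), θ = 253°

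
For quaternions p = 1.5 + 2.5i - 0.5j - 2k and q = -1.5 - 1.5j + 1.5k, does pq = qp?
No: pq = -7.5i - 5.25j + 1.5k ≠ 2.25j + 9k = qp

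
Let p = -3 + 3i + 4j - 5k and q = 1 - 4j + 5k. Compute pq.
38 + 3i + j - 32k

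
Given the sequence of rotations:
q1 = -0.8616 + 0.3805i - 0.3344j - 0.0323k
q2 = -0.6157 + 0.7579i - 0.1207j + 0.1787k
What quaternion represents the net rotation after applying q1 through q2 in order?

q2 · q1 = 0.2075 - 0.8236i + 0.4024j - 0.3416k
0.2075 - 0.8236i + 0.4024j - 0.3416k


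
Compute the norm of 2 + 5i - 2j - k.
√34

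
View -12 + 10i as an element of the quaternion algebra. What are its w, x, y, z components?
-12 + 10i + 0j + 0k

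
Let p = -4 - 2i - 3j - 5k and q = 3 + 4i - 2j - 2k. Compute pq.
-20 - 26i - 25j + 9k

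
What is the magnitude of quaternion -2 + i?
√5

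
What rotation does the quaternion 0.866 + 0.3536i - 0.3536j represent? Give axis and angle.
axis = (√2/2, -√2/2, 0), θ = π/3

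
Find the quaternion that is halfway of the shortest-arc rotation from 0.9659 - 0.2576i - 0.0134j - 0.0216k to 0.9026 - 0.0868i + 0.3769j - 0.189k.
0.9602 - 0.177i + 0.1868j - 0.1082k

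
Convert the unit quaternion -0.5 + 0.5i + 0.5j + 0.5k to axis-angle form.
axis = (√3/3, √3/3, √3/3), θ = 4π/3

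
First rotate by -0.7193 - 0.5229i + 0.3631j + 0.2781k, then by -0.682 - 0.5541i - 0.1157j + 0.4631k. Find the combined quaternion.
0.114 + 0.5549i - 0.2525j - 0.7845k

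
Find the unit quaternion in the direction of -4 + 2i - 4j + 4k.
-0.5547 + 0.2774i - 0.5547j + 0.5547k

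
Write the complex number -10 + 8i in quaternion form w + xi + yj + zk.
-10 + 8i + 0j + 0k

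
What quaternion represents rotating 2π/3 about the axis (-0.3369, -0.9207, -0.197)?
0.5 - 0.2918i - 0.7973j - 0.1706k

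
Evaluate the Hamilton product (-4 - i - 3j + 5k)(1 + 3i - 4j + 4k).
-33 - 5i + 32j + 2k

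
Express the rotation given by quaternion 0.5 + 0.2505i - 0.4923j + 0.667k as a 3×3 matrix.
[[-0.3745, -0.9136, -0.1581], [0.4204, -0.0153, -0.9072], [0.8265, -0.4062, 0.3898]]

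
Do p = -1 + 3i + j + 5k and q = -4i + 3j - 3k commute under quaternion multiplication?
No: pq = 24 - 14i - 14j + 16k ≠ 24 + 22i + 8j - 10k = qp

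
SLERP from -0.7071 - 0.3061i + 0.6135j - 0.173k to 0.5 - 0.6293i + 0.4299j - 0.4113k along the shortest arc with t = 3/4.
0.1941 - 0.6596i + 0.591j - 0.4217k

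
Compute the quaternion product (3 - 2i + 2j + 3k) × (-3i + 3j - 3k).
-3 - 24i - 6j - 9k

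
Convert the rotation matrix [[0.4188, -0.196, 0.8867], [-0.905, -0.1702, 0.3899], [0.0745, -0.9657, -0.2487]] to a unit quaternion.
-0.5 + 0.6778i - 0.4061j + 0.3545k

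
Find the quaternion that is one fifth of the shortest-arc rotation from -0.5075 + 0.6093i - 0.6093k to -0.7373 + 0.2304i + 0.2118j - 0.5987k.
-0.5656 + 0.5427i + 0.0441j - 0.6194k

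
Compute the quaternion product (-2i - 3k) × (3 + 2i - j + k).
7 - 9i - 4j - 7k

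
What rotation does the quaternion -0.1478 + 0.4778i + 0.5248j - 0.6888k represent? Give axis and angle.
axis = (0.4831, 0.5306, -0.6964), θ = 197°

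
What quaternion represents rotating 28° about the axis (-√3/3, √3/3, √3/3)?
0.9703 - 0.1397i + 0.1397j + 0.1397k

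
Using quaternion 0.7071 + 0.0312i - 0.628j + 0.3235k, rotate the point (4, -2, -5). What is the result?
(5.341, 2.348, 3.311)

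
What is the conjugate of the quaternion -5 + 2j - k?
-5 - 2j + k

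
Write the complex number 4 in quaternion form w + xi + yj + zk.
4 + 0i + 0j + 0k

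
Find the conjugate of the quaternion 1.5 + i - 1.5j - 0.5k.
1.5 - i + 1.5j + 0.5k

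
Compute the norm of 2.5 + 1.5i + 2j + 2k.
4.062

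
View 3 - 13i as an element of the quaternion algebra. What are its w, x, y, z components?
3 - 13i + 0j + 0k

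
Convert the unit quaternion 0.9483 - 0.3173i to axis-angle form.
axis = (-1, 0, 0), θ = 37°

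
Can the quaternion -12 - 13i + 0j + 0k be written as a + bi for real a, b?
Yes. The quaternion -12 - 13i has j- and k-coefficients y = z = 0, so it lies in the complex subalgebra spanned by 1 and i.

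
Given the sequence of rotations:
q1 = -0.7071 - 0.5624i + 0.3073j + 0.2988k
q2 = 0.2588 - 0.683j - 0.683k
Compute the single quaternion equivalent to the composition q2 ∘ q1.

q2 · q1 = 0.231 - 0.1397i + 0.9466j + 0.1762k
0.231 - 0.1397i + 0.9466j + 0.1762k


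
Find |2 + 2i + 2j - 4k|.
√28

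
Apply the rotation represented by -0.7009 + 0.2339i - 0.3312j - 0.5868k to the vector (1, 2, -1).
(-2.053, 0.355, -1.288)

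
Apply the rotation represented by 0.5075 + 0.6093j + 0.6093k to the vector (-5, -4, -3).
(3.043, -6.35, -0.65)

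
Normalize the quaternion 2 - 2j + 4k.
0.4082 - 0.4082j + 0.8165k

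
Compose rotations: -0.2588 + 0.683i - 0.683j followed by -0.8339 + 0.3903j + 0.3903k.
0.4824 - 0.303i + 0.7351j - 0.3676k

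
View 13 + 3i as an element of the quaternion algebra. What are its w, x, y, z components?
13 + 3i + 0j + 0k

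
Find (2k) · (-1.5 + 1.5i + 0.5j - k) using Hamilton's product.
2 - i + 3j - 3k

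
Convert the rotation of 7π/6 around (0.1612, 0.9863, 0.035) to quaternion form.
-0.2588 + 0.1557i + 0.9527j + 0.0338k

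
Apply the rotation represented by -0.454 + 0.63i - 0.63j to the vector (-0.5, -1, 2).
(1.835, 1.335, -0.317)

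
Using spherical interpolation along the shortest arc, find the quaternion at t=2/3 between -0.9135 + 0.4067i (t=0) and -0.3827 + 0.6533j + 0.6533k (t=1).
-0.6794 + 0.1709i + 0.5046j + 0.5046k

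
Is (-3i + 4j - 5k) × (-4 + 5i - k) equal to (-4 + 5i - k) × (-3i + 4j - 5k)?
No: pq = 10 + 8i - 44j ≠ 10 + 16i + 12j + 40k = qp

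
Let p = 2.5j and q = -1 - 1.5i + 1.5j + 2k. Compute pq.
-3.75 + 5i - 2.5j + 3.75k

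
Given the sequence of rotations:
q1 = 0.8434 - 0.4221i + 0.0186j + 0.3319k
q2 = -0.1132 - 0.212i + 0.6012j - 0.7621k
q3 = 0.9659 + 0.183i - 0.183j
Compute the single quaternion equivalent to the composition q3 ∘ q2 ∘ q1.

q2 · q1 = 0.0568 + 0.0827i + 0.897j - 0.4305k
q3 · q2 · q1 = 0.2039 + 0.1691i + 0.9348j - 0.2365k
0.2039 + 0.1691i + 0.9348j - 0.2365k


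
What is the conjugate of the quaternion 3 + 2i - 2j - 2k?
3 - 2i + 2j + 2k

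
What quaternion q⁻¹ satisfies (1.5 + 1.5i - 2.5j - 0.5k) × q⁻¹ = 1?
0.1364 - 0.1364i + 0.2273j + 0.0455k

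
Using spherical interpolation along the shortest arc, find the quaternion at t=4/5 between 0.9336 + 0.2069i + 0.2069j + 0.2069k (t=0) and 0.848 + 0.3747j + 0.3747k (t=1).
0.8728 + 0.0421i + 0.3438j + 0.3438k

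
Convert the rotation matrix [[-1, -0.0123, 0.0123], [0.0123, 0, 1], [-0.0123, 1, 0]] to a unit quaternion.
0.0087 + 0.7071j + 0.7071k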